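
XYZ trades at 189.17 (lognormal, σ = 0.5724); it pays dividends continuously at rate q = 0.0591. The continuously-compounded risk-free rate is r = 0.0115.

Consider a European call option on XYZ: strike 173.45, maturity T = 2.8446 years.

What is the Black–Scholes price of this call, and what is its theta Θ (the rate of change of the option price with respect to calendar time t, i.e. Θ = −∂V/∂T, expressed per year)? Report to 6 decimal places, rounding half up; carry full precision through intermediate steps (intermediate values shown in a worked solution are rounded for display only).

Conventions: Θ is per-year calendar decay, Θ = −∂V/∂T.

σ√T = 0.5724·√2.8446 = 0.965407
d₁ = (ln(S/K) + (r−q+σ²/2)T) / (σ√T) = (ln(189.17/173.45) + (0.0115−0.0591+0.5724²/2)·2.8446) / 0.965407 = (0.086757 + 0.330602) / 0.965407 = 0.432314
d₂ = d₁ − σ√T = 0.432314 − 0.965407 = -0.533093
e^{−rT} = 0.967816
e^{−qT} = 0.845256
N(d₁) = 0.667243,  N(d₂) = 0.296985
Call price V = S·e^{−qT}·N(d₁) − K·e^{−rT}·N(d₂) = 106.690248 − 49.854157 = 56.836091
φ(d₁) = (1/√(2π))·e^{−d₁²/2} = 0.363351
Θ = −S·e^{−qT}·φ(d₁)·σ/(2√T) + q·S·e^{−qT}·N(d₁) − r·K·e^{−rT}·N(d₂) = −9.858839 + 6.305394 − 0.573323 = -4.126768

price = 56.836091
Θ = -4.126768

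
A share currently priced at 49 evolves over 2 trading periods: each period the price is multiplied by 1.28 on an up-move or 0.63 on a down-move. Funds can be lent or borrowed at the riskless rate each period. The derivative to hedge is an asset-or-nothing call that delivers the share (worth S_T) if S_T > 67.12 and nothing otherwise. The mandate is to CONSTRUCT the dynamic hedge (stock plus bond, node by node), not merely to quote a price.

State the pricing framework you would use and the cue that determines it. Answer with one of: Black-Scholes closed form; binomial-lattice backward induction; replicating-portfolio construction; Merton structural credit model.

Key observation: the mandate to exhibit the hedge at every date and state singles out the replicating-portfolio construction on the 2-period tree with factors 1.28 and 0.63 from 49.

framework: replicating-portfolio construction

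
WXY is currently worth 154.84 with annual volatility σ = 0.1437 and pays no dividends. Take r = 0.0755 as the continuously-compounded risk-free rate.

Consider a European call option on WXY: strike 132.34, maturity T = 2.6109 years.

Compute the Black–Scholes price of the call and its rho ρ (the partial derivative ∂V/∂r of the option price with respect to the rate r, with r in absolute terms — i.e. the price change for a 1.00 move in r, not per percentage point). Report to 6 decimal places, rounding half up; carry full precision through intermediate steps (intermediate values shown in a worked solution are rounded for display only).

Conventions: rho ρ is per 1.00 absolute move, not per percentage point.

price = 47.006135
ρ = 261.180752

σ√T = 0.1437·√2.6109 = 0.232194
d₁ = (ln(S/K) + (r+σ²/2)T) / (σ√T) = (ln(154.84/132.34) + (0.0755+0.1437²/2)·2.6109) / 0.232194 = (0.157018 + 0.224080) / 0.232194 = 1.641288
d₂ = d₁ − σ√T = 1.641288 − 0.232194 = 1.409094
e^{−rT} = 0.821090
N(d₁) = 0.949631,  N(d₂) = 0.920596
Call price V = S·N(d₁) − K·e^{−rT}·N(d₂) = 147.040894 − 100.034759 = 47.006135
ρ = K·T·e^{−rT}·N(d₂) = 261.180752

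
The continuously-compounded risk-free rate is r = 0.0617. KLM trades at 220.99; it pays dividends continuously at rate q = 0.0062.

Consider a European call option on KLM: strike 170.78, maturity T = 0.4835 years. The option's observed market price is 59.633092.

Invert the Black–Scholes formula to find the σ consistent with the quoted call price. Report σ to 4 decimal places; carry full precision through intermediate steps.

At σ = 0.4266 the Black–Scholes value reproduces the quote:
σ√T = 0.4266·√0.4835 = 0.296633
d₁ = (ln(S/K) + (r−q+σ²/2)T) / (σ√T) = (ln(220.99/170.78) + (0.0617−0.0062+0.4266²/2)·0.4835) / 0.296633 = (0.257741 + 0.070830) / 0.296633 = 1.107669
d₂ = d₁ − σ√T = 1.107669 − 0.296633 = 0.811037
e^{−rT} = 0.970609
e^{−qT} = 0.997007
N(d₁) = 0.865998,  N(d₂) = 0.791328
V = S·e^{−qT}·N(d₁) − K·e^{−rT}·N(d₂) = 190.803999 − 131.170907 = 59.633092 (the observed quote) — the price is monotone increasing in volatility, hence this σ is the only solution

sigma = 0.4266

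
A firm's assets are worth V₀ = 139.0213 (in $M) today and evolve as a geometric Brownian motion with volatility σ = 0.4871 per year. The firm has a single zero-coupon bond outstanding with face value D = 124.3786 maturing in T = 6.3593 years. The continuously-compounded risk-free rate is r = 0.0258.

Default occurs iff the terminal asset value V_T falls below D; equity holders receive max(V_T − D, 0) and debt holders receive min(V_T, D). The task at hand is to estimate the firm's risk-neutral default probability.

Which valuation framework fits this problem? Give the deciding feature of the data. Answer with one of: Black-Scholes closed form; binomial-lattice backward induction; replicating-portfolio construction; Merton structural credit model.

Key observation: the asked-for credit quantity lives on the firm's capital structure — asset value, asset volatility, debt face 124.3786 — which is the structural model's domain.

framework: Merton structural credit model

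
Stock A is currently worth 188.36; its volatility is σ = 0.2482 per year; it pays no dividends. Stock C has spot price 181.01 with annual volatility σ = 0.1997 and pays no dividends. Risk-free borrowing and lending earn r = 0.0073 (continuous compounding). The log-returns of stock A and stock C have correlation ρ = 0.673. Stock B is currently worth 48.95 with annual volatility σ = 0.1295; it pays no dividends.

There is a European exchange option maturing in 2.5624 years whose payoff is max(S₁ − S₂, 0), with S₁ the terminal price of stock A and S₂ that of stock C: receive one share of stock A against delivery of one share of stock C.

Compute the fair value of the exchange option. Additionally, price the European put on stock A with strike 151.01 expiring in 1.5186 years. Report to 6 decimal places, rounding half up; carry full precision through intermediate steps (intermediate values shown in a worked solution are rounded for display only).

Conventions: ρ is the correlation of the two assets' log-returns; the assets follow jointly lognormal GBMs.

exchange price = 25.778233
price(stock A put K=151.01) = 6.582036

σ_eff = √(σ₁² + σ₂² − 2ρσ₁σ₂) = √(0.2482² + 0.1997² − 2·0.673·0.2482·0.1997) = 0.186462
d₁ = (ln(S₁/S₂) + (q₂ − q₁ + σ_eff²/2)T) / (σ_eff√T) = (ln(188.36/181.01) + (0.0 − 0.0 + 0.017384)·2.5624) / 0.298479 = 0.282591
d₂ = d₁ − σ_eff√T = 0.282591 − 0.298479 = -0.015888
N(d₁) = 0.611255,  N(d₂) = 0.493662
V = S₁·e^{−q₁T}·N(d₁) − S₂·e^{−q₂T}·N(d₂) = 115.135987 − 89.357754 = 25.778233
[vanilla: stock A put K=151.01]
σ√T = 0.2482·√1.5186 = 0.305861
d₁ = (ln(S/K) + (r+σ²/2)T) / (σ√T) = (ln(188.36/151.01) + (0.0073+0.2482²/2)·1.5186) / 0.305861 = (0.221009 + 0.057861) / 0.305861 = 0.911756
d₂ = d₁ − σ√T = 0.911756 − 0.305861 = 0.605895
e^{−rT} = 0.988975
N(−d₁) = 0.180949,  N(−d₂) = 0.272292
price = K·e^{−rT}·N(−d₂) − S·N(−d₁) = 40.665530 − 34.083494 = 6.582036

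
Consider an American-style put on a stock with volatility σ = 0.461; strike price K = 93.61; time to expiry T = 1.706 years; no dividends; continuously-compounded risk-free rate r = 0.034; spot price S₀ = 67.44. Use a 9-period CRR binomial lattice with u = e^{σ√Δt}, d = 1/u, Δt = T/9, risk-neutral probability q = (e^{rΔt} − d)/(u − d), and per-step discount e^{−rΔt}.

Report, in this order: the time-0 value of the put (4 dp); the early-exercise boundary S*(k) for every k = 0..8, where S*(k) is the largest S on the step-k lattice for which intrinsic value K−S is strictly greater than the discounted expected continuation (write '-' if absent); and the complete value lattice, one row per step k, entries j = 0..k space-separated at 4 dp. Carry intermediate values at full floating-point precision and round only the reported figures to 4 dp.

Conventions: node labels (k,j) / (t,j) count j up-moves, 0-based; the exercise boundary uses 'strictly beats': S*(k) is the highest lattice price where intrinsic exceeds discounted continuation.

price = 32.2708
boundary = - - 45.1422 36.9331 45.1422 36.9331 45.1422 55.1760 67.4400
tree:
32.2708
40.1000 23.7465
48.4678 31.0671 15.6868
56.6769 39.4442 21.8983 8.7863
63.3932 48.4678 29.6507 13.3180 3.7149
68.8881 56.6769 38.7228 19.6658 6.2284 0.8860
73.3838 63.3932 48.4678 28.0927 10.2817 1.6699 0.0000
77.0620 68.8881 56.6769 38.4340 16.6317 3.1474 0.0000 0.0000
80.0712 73.3838 63.3932 48.4678 26.1700 5.9319 0.0000 0.0000 0.0000
82.5333 77.0620 68.8881 56.6769 38.4340 11.1801 0.0000 0.0000 0.0000 0.0000

Δt=0.18956  u=1.22227  d=0.81815  q=0.46599  discount=0.99358
step 9 (expiry): payoffs max(K−S,0) = 82.5333 77.0620 68.8881 56.6769 38.4340 11.1801 0.0000 0.0000 0.0000 0.0000
step 8: (k=8,j=0): S=13.5388, K−S=80.0712, hold=79.4699 ⇒ V=80.0712 exercise | (k=8,j=1): S=20.2262, K−S=73.3838, hold=72.7825 ⇒ V=73.3838 exercise | (k=8,j=2): S=30.2168, K−S=63.3932, hold=62.7918 ⇒ V=63.3932 exercise | (k=8,j=3): S=45.1422, K−S=48.4678, hold=47.8664 ⇒ V=48.4678 exercise | (k=8,j=4): S=67.4400, K−S=26.1700, hold=25.5686 ⇒ V=26.1700 exercise | (k=8,j=5): S=100.7516, K−S=0.0000, hold=5.9319 ⇒ V=5.9319 continue | (k=8,j=6): S=150.5174, K−S=0.0000, hold=0.0000 ⇒ V=0.0000 continue | (k=8,j=7): S=224.8647, K−S=0.0000, hold=0.0000 ⇒ V=0.0000 continue | (k=8,j=8): S=335.9354, K−S=0.0000, hold=0.0000 ⇒ V=0.0000 continue  boundary S*=67.4400
step 7: (k=7,j=0): S=16.5480, K−S=77.0620, hold=76.4606 ⇒ V=77.0620 exercise | (k=7,j=1): S=24.7219, K−S=68.8881, hold=68.2868 ⇒ V=68.8881 exercise | (k=7,j=2): S=36.9331, K−S=56.6769, hold=56.0755 ⇒ V=56.6769 exercise | (k=7,j=3): S=55.1760, K−S=38.4340, hold=37.8326 ⇒ V=38.4340 exercise | (k=7,j=4): S=82.4299, K−S=11.1801, hold=16.6317 ⇒ V=16.6317 continue | (k=7,j=5): S=123.1457, K−S=0.0000, hold=3.1474 ⇒ V=3.1474 continue | (k=7,j=6): S=183.9729, K−S=0.0000, hold=0.0000 ⇒ V=0.0000 continue | (k=7,j=7): S=274.8454, K−S=0.0000, hold=0.0000 ⇒ V=0.0000 continue  boundary S*=55.1760
step 6: (k=6,j=0): S=20.2262, K−S=73.3838, hold=72.7825 ⇒ V=73.3838 exercise | (k=6,j=1): S=30.2168, K−S=63.3932, hold=62.7918 ⇒ V=63.3932 exercise | (k=6,j=2): S=45.1422, K−S=48.4678, hold=47.8664 ⇒ V=48.4678 exercise | (k=6,j=3): S=67.4400, K−S=26.1700, hold=28.0927 ⇒ V=28.0927 continue | (k=6,j=4): S=100.7516, K−S=0.0000, hold=10.2817 ⇒ V=10.2817 continue | (k=6,j=5): S=150.5174, K−S=0.0000, hold=1.6699 ⇒ V=1.6699 continue | (k=6,j=6): S=224.8647, K−S=0.0000, hold=0.0000 ⇒ V=0.0000 continue  boundary S*=45.1422
step 5: (k=5,j=0): S=24.7219, K−S=68.8881, hold=68.2868 ⇒ V=68.8881 exercise | (k=5,j=1): S=36.9331, K−S=56.6769, hold=56.0755 ⇒ V=56.6769 exercise | (k=5,j=2): S=55.1760, K−S=38.4340, hold=38.7228 ⇒ V=38.7228 continue | (k=5,j=3): S=82.4299, K−S=11.1801, hold=19.6658 ⇒ V=19.6658 continue | (k=5,j=4): S=123.1457, K−S=0.0000, hold=6.2284 ⇒ V=6.2284 continue | (k=5,j=5): S=183.9729, K−S=0.0000, hold=0.8860 ⇒ V=0.8860 continue  boundary S*=36.9331
step 4: (k=4,j=0): S=30.2168, K−S=63.3932, hold=62.7918 ⇒ V=63.3932 exercise | (k=4,j=1): S=45.1422, K−S=48.4678, hold=48.0001 ⇒ V=48.4678 exercise | (k=4,j=2): S=67.4400, K−S=26.1700, hold=29.6507 ⇒ V=29.6507 continue | (k=4,j=3): S=100.7516, K−S=0.0000, hold=13.3180 ⇒ V=13.3180 continue | (k=4,j=4): S=150.5174, K−S=0.0000, hold=3.7149 ⇒ V=3.7149 continue  boundary S*=45.1422
step 3: (k=3,j=0): S=36.9331, K−S=56.6769, hold=56.0755 ⇒ V=56.6769 exercise | (k=3,j=1): S=55.1760, K−S=38.4340, hold=39.4442 ⇒ V=39.4442 continue | (k=3,j=2): S=82.4299, K−S=11.1801, hold=21.8983 ⇒ V=21.8983 continue | (k=3,j=3): S=123.1457, K−S=0.0000, hold=8.7863 ⇒ V=8.7863 continue  boundary S*=36.9331
step 2: (k=2,j=0): S=45.1422, K−S=48.4678, hold=48.3341 ⇒ V=48.4678 exercise | (k=2,j=1): S=67.4400, K−S=26.1700, hold=31.0671 ⇒ V=31.0671 continue | (k=2,j=2): S=100.7516, K−S=0.0000, hold=15.6868 ⇒ V=15.6868 continue  boundary S*=45.1422
step 1: (k=1,j=0): S=55.1760, K−S=38.4340, hold=40.1000 ⇒ V=40.1000 continue | (k=1,j=1): S=82.4299, K−S=11.1801, hold=23.7465 ⇒ V=23.7465 continue  boundary S*=-
step 0: (k=0,j=0): S=67.4400, K−S=26.1700, hold=32.2708 ⇒ V=32.2708 continue  boundary S*=-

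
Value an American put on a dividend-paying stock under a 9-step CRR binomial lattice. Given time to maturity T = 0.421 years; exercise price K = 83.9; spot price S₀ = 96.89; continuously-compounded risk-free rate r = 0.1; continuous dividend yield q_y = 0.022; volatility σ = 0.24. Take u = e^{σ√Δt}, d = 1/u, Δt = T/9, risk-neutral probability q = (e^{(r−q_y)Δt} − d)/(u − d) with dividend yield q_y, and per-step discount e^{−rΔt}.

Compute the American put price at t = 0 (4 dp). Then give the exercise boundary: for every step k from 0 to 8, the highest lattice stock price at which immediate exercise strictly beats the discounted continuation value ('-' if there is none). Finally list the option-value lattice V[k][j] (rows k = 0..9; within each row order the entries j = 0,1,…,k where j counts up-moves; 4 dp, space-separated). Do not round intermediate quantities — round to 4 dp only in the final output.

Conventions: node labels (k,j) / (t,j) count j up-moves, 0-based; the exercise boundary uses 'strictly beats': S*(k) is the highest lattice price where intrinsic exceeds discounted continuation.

params: Δt=0.04678 u=1.05328 d=0.94942 q=0.52222 e^(-rΔt)=0.99533
t_9 payoffs: 23.1718 16.5284 9.1583 0.9819 0.0000 0.0000 0.0000 0.0000 0.0000 0.0000
t_8: node(8,0) S=63.9637 payoff=19.9363 vs cont=19.6106 → 19.9363 [stop]  node(8,1) S=70.9610 payoff=12.9390 vs cont=12.6204 → 12.9390 [stop]  node(8,2) S=78.7238 payoff=5.1762 vs cont=4.8656 → 5.1762 [stop]  node(8,3) S=87.3359 payoff=0.0000 vs cont=0.4669 → 0.4669 [wait]  node(8,4) S=96.8900 payoff=0.0000 vs cont=0.0000 → 0.0000 [wait]  node(8,5) S=107.4893 payoff=0.0000 vs cont=0.0000 → 0.0000 [wait]  node(8,6) S=119.2482 payoff=0.0000 vs cont=0.0000 → 0.0000 [wait]  node(8,7) S=132.2934 payoff=0.0000 vs cont=0.0000 → 0.0000 [wait]  node(8,8) S=146.7657 payoff=0.0000 vs cont=0.0000 → 0.0000 [wait]  ⇒ S*(8)=78.7238
t_7: node(7,0) S=67.3716 payoff=16.5284 vs cont=16.2062 → 16.5284 [stop]  node(7,1) S=74.7417 payoff=9.1583 vs cont=8.8436 → 9.1583 [stop]  node(7,2) S=82.9181 payoff=0.9819 vs cont=2.7042 → 2.7042 [wait]  node(7,3) S=91.9890 payoff=0.0000 vs cont=0.2221 → 0.2221 [wait]  node(7,4) S=102.0521 payoff=0.0000 vs cont=0.0000 → 0.0000 [wait]  node(7,5) S=113.2162 payoff=0.0000 vs cont=0.0000 → 0.0000 [wait]  node(7,6) S=125.6015 payoff=0.0000 vs cont=0.0000 → 0.0000 [wait]  node(7,7) S=139.3418 payoff=0.0000 vs cont=0.0000 → 0.0000 [wait]  ⇒ S*(7)=74.7417
t_6: node(6,0) S=70.9610 payoff=12.9390 vs cont=12.6204 → 12.9390 [stop]  node(6,1) S=78.7238 payoff=5.1762 vs cont=5.7608 → 5.7608 [wait]  node(6,2) S=87.3359 payoff=0.0000 vs cont=1.4014 → 1.4014 [wait]  node(6,3) S=96.8900 payoff=0.0000 vs cont=0.1056 → 0.1056 [wait]  node(6,4) S=107.4893 payoff=0.0000 vs cont=0.0000 → 0.0000 [wait]  node(6,5) S=119.2482 payoff=0.0000 vs cont=0.0000 → 0.0000 [wait]  node(6,6) S=132.2934 payoff=0.0000 vs cont=0.0000 → 0.0000 [wait]  ⇒ S*(6)=70.9610
t_5: node(5,0) S=74.7417 payoff=9.1583 vs cont=9.1475 → 9.1583 [stop]  node(5,1) S=82.9181 payoff=0.9819 vs cont=3.4680 → 3.4680 [wait]  node(5,2) S=91.9890 payoff=0.0000 vs cont=0.7213 → 0.7213 [wait]  node(5,3) S=102.0521 payoff=0.0000 vs cont=0.0502 → 0.0502 [wait]  node(5,4) S=113.2162 payoff=0.0000 vs cont=0.0000 → 0.0000 [wait]  node(5,5) S=125.6015 payoff=0.0000 vs cont=0.0000 → 0.0000 [wait]  ⇒ S*(5)=74.7417
t_4: node(4,0) S=78.7238 payoff=5.1762 vs cont=6.1578 → 6.1578 [wait]  node(4,1) S=87.3359 payoff=0.0000 vs cont=2.0241 → 2.0241 [wait]  node(4,2) S=96.8900 payoff=0.0000 vs cont=0.3691 → 0.3691 [wait]  node(4,3) S=107.4893 payoff=0.0000 vs cont=0.0239 → 0.0239 [wait]  node(4,4) S=119.2482 payoff=0.0000 vs cont=0.0000 → 0.0000 [wait]  ⇒ S*(4)=-
t_3: node(3,0) S=82.9181 payoff=0.9819 vs cont=3.9805 → 3.9805 [wait]  node(3,1) S=91.9890 payoff=0.0000 vs cont=1.1545 → 1.1545 [wait]  node(3,2) S=102.0521 payoff=0.0000 vs cont=0.1880 → 0.1880 [wait]  node(3,3) S=113.2162 payoff=0.0000 vs cont=0.0114 → 0.0114 [wait]  ⇒ S*(3)=-
t_2: node(2,0) S=87.3359 payoff=0.0000 vs cont=2.4930 → 2.4930 [wait]  node(2,1) S=96.8900 payoff=0.0000 vs cont=0.6467 → 0.6467 [wait]  node(2,2) S=107.4893 payoff=0.0000 vs cont=0.0953 → 0.0953 [wait]  ⇒ S*(2)=-
t_1: node(1,0) S=91.9890 payoff=0.0000 vs cont=1.5217 → 1.5217 [wait]  node(1,1) S=102.0521 payoff=0.0000 vs cont=0.3571 → 0.3571 [wait]  ⇒ S*(1)=-
t_0: node(0,0) S=96.8900 payoff=0.0000 vs cont=0.9092 → 0.9092 [wait]  ⇒ S*(0)=-

price = 0.9092
boundary = - - - - - 74.7417 70.9610 74.7417 78.7238
tree:
0.9092
1.5217 0.3571
2.4930 0.6467 0.0953
3.9805 1.1545 0.1880 0.0114
6.1578 2.0241 0.3691 0.0239 0.0000
9.1583 3.4680 0.7213 0.0502 0.0000 0.0000
12.9390 5.7608 1.4014 0.1056 0.0000 0.0000 0.0000
16.5284 9.1583 2.7042 0.2221 0.0000 0.0000 0.0000 0.0000
19.9363 12.9390 5.1762 0.4669 0.0000 0.0000 0.0000 0.0000 0.0000
23.1718 16.5284 9.1583 0.9819 0.0000 0.0000 0.0000 0.0000 0.0000 0.0000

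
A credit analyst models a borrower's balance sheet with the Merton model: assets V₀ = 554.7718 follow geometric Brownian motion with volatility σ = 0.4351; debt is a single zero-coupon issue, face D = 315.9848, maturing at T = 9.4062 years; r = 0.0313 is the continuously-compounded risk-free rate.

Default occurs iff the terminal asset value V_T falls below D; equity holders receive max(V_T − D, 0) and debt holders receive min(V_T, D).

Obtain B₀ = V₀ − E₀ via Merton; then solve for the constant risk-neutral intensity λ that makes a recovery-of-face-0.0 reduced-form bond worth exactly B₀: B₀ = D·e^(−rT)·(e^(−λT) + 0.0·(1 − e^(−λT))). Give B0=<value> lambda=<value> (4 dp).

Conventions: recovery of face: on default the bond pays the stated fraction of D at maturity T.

With assets at 554.7718 and a single debt payment of 315.9848 at 9.4062 years:
d₁ = [ln(V₀/D) + (r + σ²/2)T] / (σ√T)
   = [ln(554.7718/315.9848) + (0.0313 + 0.5·0.4351²)·9.4062] / (0.4351·√9.4062)
   = [0.562863 + 1.184767] / 1.334431 = 1.309644
d₂ = d₁ − σ√T = 1.309644 − 1.334431 = -0.024787
N(d₁) = 0.904842,  N(d₂) = 0.490112,  e^(−rT) = 0.744968
E₀ = V₀·N(d₁) − D·e^(−rT)·N(d₂)
   = 554.7718·0.904842 − 315.9848·0.744968·0.490112 = 386.609004
B₀ = V₀ − E₀ = 554.7718 − 386.609004 = 168.162796
e^(−λT) = (B₀·e^(rT)/D − 0)/(1 − 0) = (168.1628·1.342340/315.9848 − 0)/1 = 0.71437482
λ = −ln(0.71437482)/9.4062 = 0.035758

B0=168.1628 lambda=0.0358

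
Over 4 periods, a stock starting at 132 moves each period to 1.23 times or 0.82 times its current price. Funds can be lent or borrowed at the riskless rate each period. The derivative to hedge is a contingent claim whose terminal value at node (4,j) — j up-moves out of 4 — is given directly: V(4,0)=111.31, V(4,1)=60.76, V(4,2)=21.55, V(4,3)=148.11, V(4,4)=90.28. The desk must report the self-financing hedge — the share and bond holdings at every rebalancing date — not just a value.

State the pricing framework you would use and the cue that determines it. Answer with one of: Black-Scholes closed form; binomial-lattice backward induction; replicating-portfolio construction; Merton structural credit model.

framework: replicating-portfolio construction

Key observation: the task asks for the hedge itself — share and bond holdings at every node of the 4-period tree on spot 132 with factors 1.23/0.82 — which is exactly what the replicating-portfolio construction produces.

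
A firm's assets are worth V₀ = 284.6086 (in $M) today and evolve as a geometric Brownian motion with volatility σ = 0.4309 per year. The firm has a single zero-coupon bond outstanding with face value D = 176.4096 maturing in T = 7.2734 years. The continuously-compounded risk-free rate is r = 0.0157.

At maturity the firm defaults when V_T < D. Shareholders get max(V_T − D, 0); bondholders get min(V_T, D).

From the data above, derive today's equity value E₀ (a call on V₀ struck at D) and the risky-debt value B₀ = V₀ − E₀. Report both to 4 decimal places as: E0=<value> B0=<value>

Equity is a call on the firm's assets struck at D = 176.4096:
d₁ = [ln(V₀/D) + (r + σ²/2)T] / (σ√T)
   = [ln(284.6086/176.4096) + (0.0157 + 0.5·0.4309²)·7.2734] / (0.4309·√7.2734)
   = [0.478306 + 0.789436] / 1.162105 = 1.090902
d₂ = d₁ − σ√T = 1.090902 − 1.162105 = -0.071203
N(d₁) = 0.862342,  N(d₂) = 0.471618,  e^(−rT) = 0.892086
E₀ = V₀·N(d₁) − D·e^(−rT)·N(d₂)
   = 284.6086·0.862342 − 176.4096·0.892086·0.471618 = 171.210163
B₀ = V₀ − E₀ = 284.6086 − 171.210163 = 113.398437

E0=171.2102 B0=113.3984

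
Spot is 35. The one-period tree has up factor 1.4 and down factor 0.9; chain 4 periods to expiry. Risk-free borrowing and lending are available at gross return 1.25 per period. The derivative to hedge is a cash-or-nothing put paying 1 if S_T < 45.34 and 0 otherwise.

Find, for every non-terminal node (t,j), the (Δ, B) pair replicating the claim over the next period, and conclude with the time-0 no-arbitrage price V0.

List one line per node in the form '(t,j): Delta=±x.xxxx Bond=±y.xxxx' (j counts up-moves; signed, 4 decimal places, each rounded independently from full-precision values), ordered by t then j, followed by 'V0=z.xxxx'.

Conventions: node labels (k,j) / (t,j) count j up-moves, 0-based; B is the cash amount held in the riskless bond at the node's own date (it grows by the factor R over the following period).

Risk-neutral probability p* = (R−d)/(u−d) = (1.25−0.9)/(1.4−0.9) = 0.7000.
Terminal payoffs: V(4,0)=1.0000, V(4,1)=1.0000, V(4,2)=0.0000, V(4,3)=0.0000, V(4,4)=0.0000
(3,0): S=25.5150. Δ = (V_up−V_dn)/(S_up−S_dn) = (1.0000−1.0000)/(35.7210−22.9635) = 0.0000. V = [p*·1.0000 + (1−p*)·1.0000]/1.25 = 0.8000. B = V − Δ·S = 0.8000.
(3,1): S=39.6900. Δ = (V_up−V_dn)/(S_up−S_dn) = (0.0000−1.0000)/(55.5660−35.7210) = -0.0504. V = [p*·0.0000 + (1−p*)·1.0000]/1.25 = 0.2400. B = V − Δ·S = 2.2400.
(3,2): S=61.7400. Δ = (V_up−V_dn)/(S_up−S_dn) = (0.0000−0.0000)/(86.4360−55.5660) = 0.0000. V = [p*·0.0000 + (1−p*)·0.0000]/1.25 = 0.0000. B = V − Δ·S = 0.0000.
(3,3): S=96.0400. Δ = (V_up−V_dn)/(S_up−S_dn) = (0.0000−0.0000)/(134.4560−86.4360) = 0.0000. V = [p*·0.0000 + (1−p*)·0.0000]/1.25 = 0.0000. B = V − Δ·S = 0.0000.
(2,0): S=28.3500. Δ = (V_up−V_dn)/(S_up−S_dn) = (0.2400−0.8000)/(39.6900−25.5150) = -0.0395. V = [p*·0.2400 + (1−p*)·0.8000]/1.25 = 0.3264. B = V − Δ·S = 1.4464.
(2,1): S=44.1000. Δ = (V_up−V_dn)/(S_up−S_dn) = (0.0000−0.2400)/(61.7400−39.6900) = -0.0109. V = [p*·0.0000 + (1−p*)·0.2400]/1.25 = 0.0576. B = V − Δ·S = 0.5376.
(2,2): S=68.6000. Δ = (V_up−V_dn)/(S_up−S_dn) = (0.0000−0.0000)/(96.0400−61.7400) = 0.0000. V = [p*·0.0000 + (1−p*)·0.0000]/1.25 = 0.0000. B = V − Δ·S = 0.0000.
(1,0): S=31.5000. Δ = (V_up−V_dn)/(S_up−S_dn) = (0.0576−0.3264)/(44.1000−28.3500) = -0.0171. V = [p*·0.0576 + (1−p*)·0.3264]/1.25 = 0.1106. B = V − Δ·S = 0.6482.
(1,1): S=49.0000. Δ = (V_up−V_dn)/(S_up−S_dn) = (0.0000−0.0576)/(68.6000−44.1000) = -0.0024. V = [p*·0.0000 + (1−p*)·0.0576]/1.25 = 0.0138. B = V − Δ·S = 0.1290.
(0,0): S=35.0000. Δ = (V_up−V_dn)/(S_up−S_dn) = (0.0138−0.1106)/(49.0000−31.5000) = -0.0055. V = [p*·0.0138 + (1−p*)·0.1106]/1.25 = 0.0343. B = V − Δ·S = 0.2278.
Check: Δ(0,0)·S0 + B(0,0) = 0.0343 = V0.

(0,0): Delta=-0.0055 Bond=0.2278
(1,0): Delta=-0.0171 Bond=0.6482
(1,1): Delta=-0.0024 Bond=0.1290
(2,0): Delta=-0.0395 Bond=1.4464
(2,1): Delta=-0.0109 Bond=0.5376
(2,2): Delta=0.0000 Bond=0.0000
(3,0): Delta=0.0000 Bond=0.8000
(3,1): Delta=-0.0504 Bond=2.2400
(3,2): Delta=0.0000 Bond=0.0000
(3,3): Delta=0.0000 Bond=0.0000
V0=0.0343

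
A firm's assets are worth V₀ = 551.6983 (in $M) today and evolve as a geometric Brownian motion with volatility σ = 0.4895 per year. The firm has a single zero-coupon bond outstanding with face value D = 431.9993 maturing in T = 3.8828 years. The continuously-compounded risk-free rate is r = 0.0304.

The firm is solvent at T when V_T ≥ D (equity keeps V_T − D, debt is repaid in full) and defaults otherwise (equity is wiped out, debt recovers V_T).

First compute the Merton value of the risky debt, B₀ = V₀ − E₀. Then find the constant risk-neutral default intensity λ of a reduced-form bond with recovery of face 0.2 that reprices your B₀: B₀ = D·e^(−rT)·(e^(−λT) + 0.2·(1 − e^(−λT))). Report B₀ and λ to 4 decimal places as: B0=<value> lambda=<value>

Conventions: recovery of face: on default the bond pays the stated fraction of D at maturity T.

B0=283.4903 lambda=0.1020

Apply the equity-as-call identities (strike 431.9993, horizon 3.8828 years):
d₁ = [ln(V₀/D) + (r + σ²/2)T] / (σ√T)
   = [ln(551.6983/431.9993) + (0.0304 + 0.5·0.4895²)·3.8828] / (0.4895·√3.8828)
   = [0.244577 + 0.583216] / 0.964551 = 0.858217
d₂ = d₁ − σ√T = 0.858217 − 0.964551 = -0.106334
N(d₁) = 0.804614,  N(d₂) = 0.457659,  e^(−rT) = 0.888663
E₀ = V₀·N(d₁) − D·e^(−rT)·N(d₂)
   = 551.6983·0.804614 − 431.9993·0.888663·0.457659 = 268.208000
B₀ = V₀ − E₀ = 551.6983 − 268.208000 = 283.490300
e^(−λT) = (B₀·e^(rT)/D − 0.2)/(1 − 0.2) = (283.4903·1.125286/431.9993 − 0.2)/0.8 = 0.67305599
λ = −ln(0.67305599)/3.8828 = 0.101969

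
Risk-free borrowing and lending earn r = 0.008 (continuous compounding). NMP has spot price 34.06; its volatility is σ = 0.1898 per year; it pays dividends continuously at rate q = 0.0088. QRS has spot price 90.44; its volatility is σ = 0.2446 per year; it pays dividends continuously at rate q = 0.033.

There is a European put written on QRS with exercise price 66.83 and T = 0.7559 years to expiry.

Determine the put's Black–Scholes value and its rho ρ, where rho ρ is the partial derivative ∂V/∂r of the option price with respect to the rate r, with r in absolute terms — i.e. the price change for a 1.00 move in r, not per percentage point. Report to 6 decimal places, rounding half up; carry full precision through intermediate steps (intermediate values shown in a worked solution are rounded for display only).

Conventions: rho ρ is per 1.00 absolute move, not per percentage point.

σ√T = 0.2446·√0.7559 = 0.212661
d₁ = (ln(S/K) + (r−q+σ²/2)T) / (σ√T) = (ln(90.44/66.83) + (0.008−0.033+0.2446²/2)·0.7559) / 0.212661 = (0.302535 + 0.003715) / 0.212661 = 1.440080
d₂ = d₁ − σ√T = 1.440080 − 0.212661 = 1.227419
e^{−rT} = 0.993971
e^{−qT} = 0.975364
N(−d₁) = 0.074922,  N(−d₂) = 0.109833
Put price V = K·e^{−rT}·N(−d₂) − S·e^{−qT}·N(−d₁) = 7.295857 − 6.609040 = 0.686816
ρ = −K·T·e^{−rT}·N(−d₂) = -5.514938

price = 0.686816
ρ = -5.514938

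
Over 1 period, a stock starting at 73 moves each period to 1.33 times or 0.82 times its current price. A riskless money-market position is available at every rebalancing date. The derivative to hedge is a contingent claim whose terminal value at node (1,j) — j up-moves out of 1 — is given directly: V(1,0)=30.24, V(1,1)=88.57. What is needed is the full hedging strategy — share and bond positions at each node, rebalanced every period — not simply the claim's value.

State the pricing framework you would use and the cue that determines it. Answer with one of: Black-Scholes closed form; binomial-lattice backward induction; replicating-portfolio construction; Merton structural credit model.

Key observation: the mandate to exhibit the hedge at every date and state singles out the replicating-portfolio construction on the 1-period tree with factors 1.33 and 0.82 from 73.

framework: replicating-portfolio construction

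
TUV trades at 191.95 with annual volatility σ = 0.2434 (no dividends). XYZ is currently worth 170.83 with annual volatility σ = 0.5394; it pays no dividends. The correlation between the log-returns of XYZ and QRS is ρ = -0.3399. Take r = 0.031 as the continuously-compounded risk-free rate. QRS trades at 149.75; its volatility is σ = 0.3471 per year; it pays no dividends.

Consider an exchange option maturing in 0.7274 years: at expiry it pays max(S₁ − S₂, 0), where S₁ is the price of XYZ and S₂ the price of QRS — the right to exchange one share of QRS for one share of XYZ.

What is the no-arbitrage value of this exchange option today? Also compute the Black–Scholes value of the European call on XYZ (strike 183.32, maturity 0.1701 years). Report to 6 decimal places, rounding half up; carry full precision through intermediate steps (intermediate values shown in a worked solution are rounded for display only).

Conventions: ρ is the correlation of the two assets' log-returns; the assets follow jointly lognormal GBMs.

exchange price = 50.764329
price(XYZ call K=183.32) = 10.543360

σ_eff = √(σ₁² + σ₂² − 2ρσ₁σ₂) = √(0.5394² + 0.3471² − 2·-0.3399·0.5394·0.3471) = 0.733967
d₁ = (ln(S₁/S₂) + (q₂ − q₁ + σ_eff²/2)T) / (σ_eff√T) = (ln(170.83/149.75) + (0.0 − 0.0 + 0.269353)·0.7274) / 0.625984 = 0.523383
d₂ = d₁ − σ_eff√T = 0.523383 − 0.625984 = -0.102600
N(d₁) = 0.699646,  N(d₂) = 0.459140
V = S₁·e^{−q₁T}·N(d₁) − S₂·e^{−q₂T}·N(d₂) = 119.520568 − 68.756239 = 50.764329
[vanilla: XYZ call K=183.32]
σ√T = 0.5394·√0.1701 = 0.222466
d₁ = (ln(S/K) + (r+σ²/2)T) / (σ√T) = (ln(170.83/183.32) + (0.031+0.5394²/2)·0.1701) / 0.222466 = (-0.070564 + 0.030019) / 0.222466 = -0.182256
d₂ = d₁ − σ√T = -0.182256 − 0.222466 = -0.404722
e^{−rT} = 0.994741
N(d₁) = 0.427691,  N(d₂) = 0.342841
price = S·N(d₁) − K·e^{−rT}·N(d₂) = 73.062427 − 62.519067 = 10.543360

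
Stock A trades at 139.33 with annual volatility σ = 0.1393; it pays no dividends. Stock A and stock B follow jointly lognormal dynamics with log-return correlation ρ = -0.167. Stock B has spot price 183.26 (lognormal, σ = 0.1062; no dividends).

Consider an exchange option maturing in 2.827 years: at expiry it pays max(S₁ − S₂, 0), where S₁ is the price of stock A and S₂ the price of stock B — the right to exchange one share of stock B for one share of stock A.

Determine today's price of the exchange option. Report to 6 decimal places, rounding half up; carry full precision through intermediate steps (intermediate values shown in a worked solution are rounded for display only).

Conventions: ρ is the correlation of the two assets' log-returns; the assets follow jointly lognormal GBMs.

exchange price = 5.400355

σ_eff = √(σ₁² + σ₂² − 2ρσ₁σ₂) = √(0.1393² + 0.1062² − 2·-0.167·0.1393·0.1062) = 0.188743
d₁ = (ln(S₁/S₂) + (q₂ − q₁ + σ_eff²/2)T) / (σ_eff√T) = (ln(139.33/183.26) + (0.0 − 0.0 + 0.017812)·2.827) / 0.317347 = -0.704926
d₂ = d₁ − σ_eff√T = -0.704926 − 0.317347 = -1.022273
N(d₁) = 0.240428,  N(d₂) = 0.153326
V = S₁·e^{−q₁T}·N(d₁) − S₂·e^{−q₂T}·N(d₂) = 33.498848 − 28.098494 = 5.400355
Key observation: pricing in stock B-units makes this a unit-strike call on the ratio S₁/S₂ — the risk-free rate cancels and cannot affect the value.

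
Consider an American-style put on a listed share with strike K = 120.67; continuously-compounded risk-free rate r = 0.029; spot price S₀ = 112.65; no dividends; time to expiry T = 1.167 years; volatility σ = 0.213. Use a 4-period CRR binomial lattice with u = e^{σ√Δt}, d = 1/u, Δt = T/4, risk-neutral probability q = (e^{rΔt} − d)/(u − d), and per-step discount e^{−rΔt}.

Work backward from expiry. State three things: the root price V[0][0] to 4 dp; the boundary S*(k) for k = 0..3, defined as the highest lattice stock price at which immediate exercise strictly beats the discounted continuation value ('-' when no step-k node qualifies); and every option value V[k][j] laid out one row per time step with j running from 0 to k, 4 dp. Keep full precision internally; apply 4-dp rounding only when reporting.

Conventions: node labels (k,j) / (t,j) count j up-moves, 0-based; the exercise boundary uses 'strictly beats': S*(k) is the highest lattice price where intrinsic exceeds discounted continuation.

price = 13.7264
boundary = - - 89.4953 100.4074
tree:
13.7264
21.1775 6.7428
31.1747 11.8537 1.9079
40.9008 20.2626 3.9117 0.0000
49.5700 31.1747 8.0200 0.0000 0.0000

Δt=0.29175  u=1.12193  d=0.89132  q=0.50811  discount=0.99157
step 4 (expiry): payoffs max(K−S,0) = 49.5700 31.1747 8.0200 0.0000 0.0000
step 3: (k=3,j=0): S=79.7692, K−S=40.9008, hold=39.8842 ⇒ V=40.9008 exercise | (k=3,j=1): S=100.4074, K−S=20.2626, hold=19.2459 ⇒ V=20.2626 exercise | (k=3,j=2): S=126.3853, K−S=0.0000, hold=3.9117 ⇒ V=3.9117 continue | (k=3,j=3): S=159.0843, K−S=0.0000, hold=0.0000 ⇒ V=0.0000 continue  boundary S*=100.4074
step 2: (k=2,j=0): S=89.4953, K−S=31.1747, hold=30.1580 ⇒ V=31.1747 exercise | (k=2,j=1): S=112.6500, K−S=8.0200, hold=11.8537 ⇒ V=11.8537 continue | (k=2,j=2): S=141.7954, K−S=0.0000, hold=1.9079 ⇒ V=1.9079 continue  boundary S*=89.4953
step 1: (k=1,j=0): S=100.4074, K−S=20.2626, hold=21.1775 ⇒ V=21.1775 continue | (k=1,j=1): S=126.3853, K−S=0.0000, hold=6.7428 ⇒ V=6.7428 continue  boundary S*=-
step 0: (k=0,j=0): S=112.6500, K−S=8.0200, hold=13.7264 ⇒ V=13.7264 continue  boundary S*=-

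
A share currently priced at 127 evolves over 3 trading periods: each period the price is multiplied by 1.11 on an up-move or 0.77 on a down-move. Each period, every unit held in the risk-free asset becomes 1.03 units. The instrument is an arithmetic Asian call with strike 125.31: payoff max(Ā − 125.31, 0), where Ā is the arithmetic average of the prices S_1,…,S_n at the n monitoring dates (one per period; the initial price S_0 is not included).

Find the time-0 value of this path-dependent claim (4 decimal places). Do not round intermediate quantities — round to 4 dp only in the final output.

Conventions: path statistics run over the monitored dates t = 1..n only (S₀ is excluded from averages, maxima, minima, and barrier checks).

price = 14.7502

Risk-neutral up-probability p* = (R−d)/(u−d) = (1.03−0.77)/(1.11−0.77) = 0.7647; the claim prices as the p*-weighted sum of path payoffs discounted by R^3.
Enumerate all 2^3 = 8 price paths (U = up ×1.11, D = down ×0.77); each path with k up-moves has probability p*^k·(1−p*)^(3−k).
DDD: Ā=77.0227, payoff=0.0000, prob=0.013027
UDD: Ā=111.0327, payoff=0.0000, prob=0.042337
DUD: Ā=96.6393, payoff=0.0000, prob=0.042337
UUD: Ā=139.3113, payoff=14.0013, prob=0.137594
DDU: Ā=85.5565, payoff=0.0000, prob=0.042337
UDU: Ā=123.3347, payoff=0.0000, prob=0.137594
DUU: Ā=108.9413, payoff=0.0000, prob=0.137594
UUU: Ā=157.0453, payoff=31.7353, prob=0.447181
Price = Σ prob·payoff / R^3 = 16.117903 / 1.092727 = 14.7502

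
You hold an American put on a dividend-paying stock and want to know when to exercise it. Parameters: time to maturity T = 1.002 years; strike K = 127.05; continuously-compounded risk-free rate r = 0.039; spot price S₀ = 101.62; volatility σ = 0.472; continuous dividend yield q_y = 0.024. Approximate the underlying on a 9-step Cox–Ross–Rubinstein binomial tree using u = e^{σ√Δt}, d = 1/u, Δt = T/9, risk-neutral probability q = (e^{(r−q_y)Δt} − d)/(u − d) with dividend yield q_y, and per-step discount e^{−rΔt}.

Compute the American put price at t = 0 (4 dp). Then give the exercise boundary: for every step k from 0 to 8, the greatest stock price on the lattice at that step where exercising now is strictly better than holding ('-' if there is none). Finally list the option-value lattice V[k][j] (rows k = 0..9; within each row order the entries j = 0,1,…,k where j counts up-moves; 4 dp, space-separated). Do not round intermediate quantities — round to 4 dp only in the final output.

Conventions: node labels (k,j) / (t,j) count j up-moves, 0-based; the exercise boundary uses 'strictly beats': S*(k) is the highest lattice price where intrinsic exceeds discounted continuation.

price = 34.9180
boundary = - - - 63.3559 54.1240 63.3559 74.1625 86.8124 101.6200
tree:
34.9180
43.8866 24.9664
53.6444 33.1144 15.8623
63.6941 42.6288 22.5205 8.3804
72.9260 53.0681 31.0639 12.9404 3.2332
80.8127 63.6941 41.3869 19.5243 5.5163 0.6471
87.5502 72.9260 52.8875 28.5942 9.3130 1.2170 0.0000
93.3059 80.8127 63.6941 40.2376 15.5184 2.2889 0.0000 0.0000
98.2229 87.5502 72.9260 52.8875 25.4300 4.3050 0.0000 0.0000 0.0000
102.4235 93.3059 80.8127 63.6941 40.2376 8.0967 0.0000 0.0000 0.0000 0.0000

Δt=0.11133  u=1.17057  d=0.85428  q=0.46599  discount=0.99567
step 9 (expiry): payoffs max(K−S,0) = 102.4235 93.3059 80.8127 63.6941 40.2376 8.0967 0.0000 0.0000 0.0000 0.0000
step 8: (k=8,j=0): S=28.8271, K−S=98.2229, hold=97.7494 ⇒ V=98.2229 exercise | (k=8,j=1): S=39.4998, K−S=87.5502, hold=87.1051 ⇒ V=87.5502 exercise | (k=8,j=2): S=54.1240, K−S=72.9260, hold=72.5200 ⇒ V=72.9260 exercise | (k=8,j=3): S=74.1625, K−S=52.8875, hold=52.5349 ⇒ V=52.8875 exercise | (k=8,j=4): S=101.6200, K−S=25.4300, hold=25.1507 ⇒ V=25.4300 exercise | (k=8,j=5): S=139.2431, K−S=0.0000, hold=4.3050 ⇒ V=4.3050 continue | (k=8,j=6): S=190.7956, K−S=0.0000, hold=0.0000 ⇒ V=0.0000 continue | (k=8,j=7): S=261.4345, K−S=0.0000, hold=0.0000 ⇒ V=0.0000 continue | (k=8,j=8): S=358.2264, K−S=0.0000, hold=0.0000 ⇒ V=0.0000 continue  boundary S*=101.6200
step 7: (k=7,j=0): S=33.7441, K−S=93.3059, hold=92.8455 ⇒ V=93.3059 exercise | (k=7,j=1): S=46.2373, K−S=80.8127, hold=80.3856 ⇒ V=80.8127 exercise | (k=7,j=2): S=63.3559, K−S=63.6941, hold=63.3127 ⇒ V=63.6941 exercise | (k=7,j=3): S=86.8124, K−S=40.2376, hold=39.9188 ⇒ V=40.2376 exercise | (k=7,j=4): S=118.9533, K−S=8.0967, hold=15.5184 ⇒ V=15.5184 continue | (k=7,j=5): S=162.9938, K−S=0.0000, hold=2.2889 ⇒ V=2.2889 continue | (k=7,j=6): S=223.3396, K−S=0.0000, hold=0.0000 ⇒ V=0.0000 continue | (k=7,j=7): S=306.0274, K−S=0.0000, hold=0.0000 ⇒ V=0.0000 continue  boundary S*=86.8124
step 6: (k=6,j=0): S=39.4998, K−S=87.5502, hold=87.1051 ⇒ V=87.5502 exercise | (k=6,j=1): S=54.1240, K−S=72.9260, hold=72.5200 ⇒ V=72.9260 exercise | (k=6,j=2): S=74.1625, K−S=52.8875, hold=52.5349 ⇒ V=52.8875 exercise | (k=6,j=3): S=101.6200, K−S=25.4300, hold=28.5942 ⇒ V=28.5942 continue | (k=6,j=4): S=139.2431, K−S=0.0000, hold=9.3130 ⇒ V=9.3130 continue | (k=6,j=5): S=190.7956, K−S=0.0000, hold=1.2170 ⇒ V=1.2170 continue | (k=6,j=6): S=261.4345, K−S=0.0000, hold=0.0000 ⇒ V=0.0000 continue  boundary S*=74.1625
step 5: (k=5,j=0): S=46.2373, K−S=80.8127, hold=80.3856 ⇒ V=80.8127 exercise | (k=5,j=1): S=63.3559, K−S=63.6941, hold=63.3127 ⇒ V=63.6941 exercise | (k=5,j=2): S=86.8124, K−S=40.2376, hold=41.3869 ⇒ V=41.3869 continue | (k=5,j=3): S=118.9533, K−S=8.0967, hold=19.5243 ⇒ V=19.5243 continue | (k=5,j=4): S=162.9938, K−S=0.0000, hold=5.5163 ⇒ V=5.5163 continue | (k=5,j=5): S=223.3396, K−S=0.0000, hold=0.6471 ⇒ V=0.6471 continue  boundary S*=63.3559
step 4: (k=4,j=0): S=54.1240, K−S=72.9260, hold=72.5200 ⇒ V=72.9260 exercise | (k=4,j=1): S=74.1625, K−S=52.8875, hold=53.0681 ⇒ V=53.0681 continue | (k=4,j=2): S=101.6200, K−S=25.4300, hold=31.0639 ⇒ V=31.0639 continue | (k=4,j=3): S=139.2431, K−S=0.0000, hold=12.9404 ⇒ V=12.9404 continue | (k=4,j=4): S=190.7956, K−S=0.0000, hold=3.2332 ⇒ V=3.2332 continue  boundary S*=54.1240
step 3: (k=3,j=0): S=63.3559, K−S=63.6941, hold=63.3965 ⇒ V=63.6941 exercise | (k=3,j=1): S=86.8124, K−S=40.2376, hold=42.6288 ⇒ V=42.6288 continue | (k=3,j=2): S=118.9533, K−S=8.0967, hold=22.5205 ⇒ V=22.5205 continue | (k=3,j=3): S=162.9938, K−S=0.0000, hold=8.3804 ⇒ V=8.3804 continue  boundary S*=63.3559
step 2: (k=2,j=0): S=74.1625, K−S=52.8875, hold=53.6444 ⇒ V=53.6444 continue | (k=2,j=1): S=101.6200, K−S=25.4300, hold=33.1144 ⇒ V=33.1144 continue | (k=2,j=2): S=139.2431, K−S=0.0000, hold=15.8623 ⇒ V=15.8623 continue  boundary S*=-
step 1: (k=1,j=0): S=86.8124, K−S=40.2376, hold=43.8866 ⇒ V=43.8866 continue | (k=1,j=1): S=118.9533, K−S=8.0967, hold=24.9664 ⇒ V=24.9664 continue  boundary S*=-
step 0: (k=0,j=0): S=101.6200, K−S=25.4300, hold=34.9180 ⇒ V=34.9180 continue  boundary S*=-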